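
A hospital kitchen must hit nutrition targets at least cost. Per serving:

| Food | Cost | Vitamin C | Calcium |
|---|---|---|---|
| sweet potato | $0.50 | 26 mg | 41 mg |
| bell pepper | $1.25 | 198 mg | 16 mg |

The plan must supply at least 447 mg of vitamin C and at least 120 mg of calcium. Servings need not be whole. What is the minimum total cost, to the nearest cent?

Two binding constraints pin down two serving amounts, so the optimal mix uses at most two foods. The candidates are each food alone (scaled to the tighter of vitamin C/calcium) and each pair with both constraints tight.
sweet potato only: max(447/26, 120/41) = 17.19 servings → $8.60.
bell pepper only: max(447/198, 120/16) = 7.5 servings → $9.38.
sweet potato + bell pepper with both tight: 2.156 servings and 1.974 servings → $3.55.
The minimum over all feasible corners is $3.55.

$3.55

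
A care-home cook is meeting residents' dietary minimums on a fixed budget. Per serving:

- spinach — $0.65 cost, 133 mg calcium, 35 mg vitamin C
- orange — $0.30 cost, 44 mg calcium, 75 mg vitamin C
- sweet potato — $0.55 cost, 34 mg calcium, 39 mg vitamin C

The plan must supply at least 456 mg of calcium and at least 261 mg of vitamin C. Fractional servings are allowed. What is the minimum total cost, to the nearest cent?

$2.42

With two linear requirements the optimum uses one or two foods; enumerate the corners.
spinach only: max(456/133, 261/35) = 7.457 servings → $4.85.
orange only: max(456/44, 261/75) = 10.36 servings → $3.11.
sweet potato only: max(456/34, 261/39) = 13.41 servings → $7.38.
spinach + orange with both tight: 2.693 servings and 2.223 servings → $2.42.
spinach + sweet potato with both tight: 2.229 servings and 4.692 servings → $4.03.
orange + sweet potato with both targets exact would need a negative amount; discard.
Cheapest feasible corner: $2.42.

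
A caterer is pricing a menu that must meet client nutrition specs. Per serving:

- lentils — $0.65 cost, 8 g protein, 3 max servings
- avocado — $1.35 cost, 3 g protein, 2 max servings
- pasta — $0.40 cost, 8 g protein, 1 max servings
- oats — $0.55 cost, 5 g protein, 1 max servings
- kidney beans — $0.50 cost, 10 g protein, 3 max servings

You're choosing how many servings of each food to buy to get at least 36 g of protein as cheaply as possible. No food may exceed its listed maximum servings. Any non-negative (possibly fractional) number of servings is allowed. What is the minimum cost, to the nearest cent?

$1.80

Cost per g of protein: pasta $0.0500, kidney beans $0.0500, lentils $0.0813, oats $0.1100, avocado $0.4500.
Take 1 serving of pasta: +8.0 g protein for $0.40 (total $0.40, still need 28.0 g).
Take 2.8 servings of kidney beans: +28.0 g protein for $1.40 (total $1.80, still need 0.0 g).
Greedy by cheapest-per-g is optimal for a single linear constraint, so the minimum cost is $1.80.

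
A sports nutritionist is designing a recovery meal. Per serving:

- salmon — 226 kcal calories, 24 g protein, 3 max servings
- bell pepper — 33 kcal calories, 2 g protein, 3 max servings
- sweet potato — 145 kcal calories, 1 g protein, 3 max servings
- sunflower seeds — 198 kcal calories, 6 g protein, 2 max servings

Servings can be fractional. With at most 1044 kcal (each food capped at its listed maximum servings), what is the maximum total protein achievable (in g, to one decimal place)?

Protein per kcal: salmon 0.1062, bell pepper 0.06061, sunflower seeds 0.0303, sweet potato 0.006897.
Take 3 servings of salmon: uses 678 kcal, +72.0 g protein (running total 72.0 g).
Take 3 servings of bell pepper: uses 99 kcal, +6.0 g protein (running total 78.0 g).
Take 1.348 servings of sunflower seeds: uses 267 kcal, +8.1 g protein (running total 86.1 g).
Greedy by best ratio exhausts the calories allowance optimally: 86.1 g.

86.1 g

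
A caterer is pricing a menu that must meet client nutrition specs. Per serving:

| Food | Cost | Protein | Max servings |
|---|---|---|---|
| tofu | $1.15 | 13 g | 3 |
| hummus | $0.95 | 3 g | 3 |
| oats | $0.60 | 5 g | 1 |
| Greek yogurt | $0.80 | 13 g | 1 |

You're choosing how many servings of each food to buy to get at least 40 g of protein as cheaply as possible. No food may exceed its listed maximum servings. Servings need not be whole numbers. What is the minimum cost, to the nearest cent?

Cost per g of protein: Greek yogurt $0.0615, tofu $0.0885, oats $0.1200, hummus $0.3167.
Take 1 serving of Greek yogurt: +13.0 g protein for $0.80 (total $0.80, still need 27.0 g).
Take 2.077 servings of tofu: +27.0 g protein for $2.39 (total $3.19, still need 0.0 g).
Filling from the cheapest source first is optimal under one linear minimum: $3.19.

$3.19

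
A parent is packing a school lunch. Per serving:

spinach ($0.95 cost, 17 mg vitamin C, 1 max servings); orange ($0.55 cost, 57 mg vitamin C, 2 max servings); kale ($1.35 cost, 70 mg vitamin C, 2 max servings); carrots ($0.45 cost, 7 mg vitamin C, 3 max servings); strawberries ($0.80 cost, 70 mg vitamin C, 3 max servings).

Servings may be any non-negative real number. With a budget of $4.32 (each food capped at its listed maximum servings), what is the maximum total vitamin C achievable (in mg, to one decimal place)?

Vitamin C per dollar: orange 103.6, strawberries 87.5, kale 51.85, spinach 17.89, carrots 15.56.
Take 2 servings of orange: spends $1.10, +114.0 mg vitamin C (running total 114.0 mg).
Take 3 servings of strawberries: spends $2.40, +210.0 mg vitamin C (running total 324.0 mg).
Take 0.6074 servings of kale: spends $0.82, +42.5 mg vitamin C (running total 366.5 mg).
Greedy by best ratio exhausts the cost allowance optimally: 366.5 mg.

366.5 mg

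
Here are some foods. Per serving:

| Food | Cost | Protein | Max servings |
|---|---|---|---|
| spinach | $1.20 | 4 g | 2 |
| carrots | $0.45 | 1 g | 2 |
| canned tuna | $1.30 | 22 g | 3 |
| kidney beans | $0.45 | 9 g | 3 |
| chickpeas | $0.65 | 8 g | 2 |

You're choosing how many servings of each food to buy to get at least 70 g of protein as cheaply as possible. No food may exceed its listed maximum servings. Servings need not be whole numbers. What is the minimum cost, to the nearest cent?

$3.89

Cost per g of protein: kidney beans $0.0500, canned tuna $0.0591, chickpeas $0.0813, spinach $0.3000, carrots $0.4500.
Take 3 servings of kidney beans: +27.0 g protein for $1.35 (total $1.35, still need 43.0 g).
Take 1.955 servings of canned tuna: +43.0 g protein for $2.54 (total $3.89, still need 0.0 g).
Filling from the cheapest source first is optimal under one linear minimum: $3.89.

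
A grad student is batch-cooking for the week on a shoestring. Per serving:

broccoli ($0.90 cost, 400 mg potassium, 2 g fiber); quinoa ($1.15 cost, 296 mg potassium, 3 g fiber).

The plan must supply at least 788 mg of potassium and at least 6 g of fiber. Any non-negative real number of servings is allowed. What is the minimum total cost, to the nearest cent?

At the optimum either one food covers both requirements or two foods hit both targets exactly; no other combination can be cheaper.
broccoli only: max(788/400, 6/2) = 3 servings → $2.70.
quinoa only: max(788/296, 6/3) = 2.662 servings → $3.06.
broccoli + quinoa with both tight: 0.9671 servings and 1.355 servings → $2.43.
Cheapest feasible corner: $2.43.

$2.43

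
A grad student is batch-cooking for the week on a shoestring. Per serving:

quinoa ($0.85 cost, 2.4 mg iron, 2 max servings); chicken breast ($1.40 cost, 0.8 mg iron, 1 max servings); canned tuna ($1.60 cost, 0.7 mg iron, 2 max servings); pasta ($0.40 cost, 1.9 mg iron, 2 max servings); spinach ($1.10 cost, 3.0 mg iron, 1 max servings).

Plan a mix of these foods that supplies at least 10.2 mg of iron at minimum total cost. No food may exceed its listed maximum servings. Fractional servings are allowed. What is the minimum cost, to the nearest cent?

$3.09

Cost per mg of iron: pasta $0.2105, quinoa $0.3542, spinach $0.3667, chicken breast $1.7500, canned tuna $2.2857.
Take 2 servings of pasta: +3.8 mg iron for $0.80 (total $0.80, still need 6.4 mg).
Take 2 servings of quinoa: +4.8 mg iron for $1.70 (total $2.50, still need 1.6 mg).
Take 0.5333 servings of spinach: +1.6 mg iron for $0.59 (total $3.09, still need 0.0 mg).
Filling from the cheapest source first is optimal under one linear minimum: $3.09.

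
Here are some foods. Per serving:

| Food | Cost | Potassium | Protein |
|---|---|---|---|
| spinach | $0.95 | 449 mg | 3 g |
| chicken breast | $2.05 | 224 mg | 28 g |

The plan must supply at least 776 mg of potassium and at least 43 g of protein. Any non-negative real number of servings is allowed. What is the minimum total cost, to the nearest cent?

Two binding constraints pin down two serving amounts, so the optimal mix uses at most two foods. The candidates are each food alone (scaled to the tighter of potassium/protein) and each pair with both constraints tight.
spinach only: max(776/449, 43/3) = 14.33 servings → $13.62.
chicken breast only: max(776/224, 43/28) = 3.464 servings → $7.10.
spinach + chicken breast with both tight: 1.016 servings and 1.427 servings → $3.89.
Cheapest feasible corner: $3.89.

$3.89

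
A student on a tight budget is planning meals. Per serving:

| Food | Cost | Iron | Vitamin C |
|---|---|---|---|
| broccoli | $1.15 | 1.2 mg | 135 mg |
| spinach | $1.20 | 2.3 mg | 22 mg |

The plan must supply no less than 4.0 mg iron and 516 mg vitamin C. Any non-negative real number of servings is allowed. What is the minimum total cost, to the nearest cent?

Compare the cost at each extreme point of the feasible region.
broccoli only: max(4.0/1.2, 516/135) = 3.822 servings → $4.40.
spinach only: max(4.0/2.3, 516/22) = 23.45 servings → $28.15.
broccoli + spinach: the both-tight solution has a negative serving — not a feasible corner.
Cheapest feasible corner: $4.40.

$4.40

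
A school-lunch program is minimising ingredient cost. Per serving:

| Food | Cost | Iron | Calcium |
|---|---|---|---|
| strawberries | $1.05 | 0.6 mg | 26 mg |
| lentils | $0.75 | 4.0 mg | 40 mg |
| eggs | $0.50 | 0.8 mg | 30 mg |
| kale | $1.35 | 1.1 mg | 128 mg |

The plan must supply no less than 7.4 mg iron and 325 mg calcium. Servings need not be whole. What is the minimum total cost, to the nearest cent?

$3.84

strawberries only: max(7.4/0.6, 325/26) = 12.5 servings → $13.12.
lentils only: max(7.4/4.0, 325/40) = 8.125 servings → $6.09.
eggs only: max(7.4/0.8, 325/30) = 10.83 servings → $5.42.
kale only: max(7.4/1.1, 325/128) = 6.727 servings → $9.08.
strawberries + lentils with both targets exact would need a negative amount; discard.
strawberries + eggs: intersection lies outside the first quadrant.
strawberries + kale with both tight: 12.23 servings and 0.05394 servings → $12.92.
lentils + eggs: the both-tight solution has a negative serving — not a feasible corner.
lentils + kale with both tight: 1.26 servings and 2.145 servings → $3.84.
eggs + kale with both tight: 8.497 servings and 0.5476 servings → $4.99.
Cheapest feasible corner: $3.84.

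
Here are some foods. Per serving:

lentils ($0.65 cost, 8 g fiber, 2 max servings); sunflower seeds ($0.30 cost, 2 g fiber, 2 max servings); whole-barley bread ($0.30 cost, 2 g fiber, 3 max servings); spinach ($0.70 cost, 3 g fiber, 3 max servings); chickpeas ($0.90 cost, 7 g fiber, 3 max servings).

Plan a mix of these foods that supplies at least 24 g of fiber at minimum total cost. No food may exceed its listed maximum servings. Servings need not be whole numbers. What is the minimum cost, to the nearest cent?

Cost per g of fiber: lentils $0.0813, chickpeas $0.1286, sunflower seeds $0.1500, whole-barley bread $0.1500, spinach $0.2333.
Take 2 servings of lentils: +16.0 g fiber for $1.30 (total $1.30, still need 8.0 g).
Take 1.143 servings of chickpeas: +8.0 g fiber for $1.03 (total $2.33, still need 0.0 g).
Filling from the cheapest source first is optimal under one linear minimum: $2.33.

$2.33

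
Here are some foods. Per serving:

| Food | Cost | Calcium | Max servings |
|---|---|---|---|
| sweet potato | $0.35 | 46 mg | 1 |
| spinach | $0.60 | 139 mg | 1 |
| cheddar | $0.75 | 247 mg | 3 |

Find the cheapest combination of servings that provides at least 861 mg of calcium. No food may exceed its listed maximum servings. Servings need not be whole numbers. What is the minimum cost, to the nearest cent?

$2.77

Cost per mg of calcium: cheddar $0.0030, spinach $0.0043, sweet potato $0.0076.
Take 3 servings of cheddar: +741.0 mg calcium for $2.25 (total $2.25, still need 120.0 mg).
Take 0.8633 servings of spinach: +120.0 mg calcium for $0.52 (total $2.77, still need 0.0 mg).
Greedy by cheapest-per-mg is optimal for a single linear constraint, so the minimum cost is $2.77.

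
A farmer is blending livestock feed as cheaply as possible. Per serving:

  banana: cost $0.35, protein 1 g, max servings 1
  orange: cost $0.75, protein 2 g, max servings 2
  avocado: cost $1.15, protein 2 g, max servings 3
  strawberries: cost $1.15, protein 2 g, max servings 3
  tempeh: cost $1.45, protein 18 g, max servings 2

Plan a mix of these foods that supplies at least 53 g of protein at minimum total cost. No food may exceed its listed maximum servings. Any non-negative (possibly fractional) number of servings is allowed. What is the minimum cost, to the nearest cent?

$11.65

Cost per g of protein: tempeh $0.0806, banana $0.3500, orange $0.3750, avocado $0.5750, strawberries $0.5750.
Take 2 servings of tempeh: +36.0 g protein for $2.90 (total $2.90, still need 17.0 g).
Take 1 serving of banana: +1.0 g protein for $0.35 (total $3.25, still need 16.0 g).
Take 2 servings of orange: +4.0 g protein for $1.50 (total $4.75, still need 12.0 g).
Take 3 servings of avocado: +6.0 g protein for $3.45 (total $8.20, still need 6.0 g).
Take 3 servings of strawberries: +6.0 g protein for $3.45 (total $11.65, still need 0.0 g).
Filling from the cheapest source first is optimal under one linear minimum: $11.65.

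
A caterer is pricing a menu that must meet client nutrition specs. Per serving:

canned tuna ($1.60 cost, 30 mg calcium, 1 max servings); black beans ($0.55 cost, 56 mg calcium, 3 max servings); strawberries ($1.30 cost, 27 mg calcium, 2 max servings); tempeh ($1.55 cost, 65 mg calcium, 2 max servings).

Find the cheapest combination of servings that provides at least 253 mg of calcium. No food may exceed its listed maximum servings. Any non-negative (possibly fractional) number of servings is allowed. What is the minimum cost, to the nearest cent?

Cost per mg of calcium: black beans $0.0098, tempeh $0.0238, strawberries $0.0481, canned tuna $0.0533.
Take 3 servings of black beans: +168.0 mg calcium for $1.65 (total $1.65, still need 85.0 mg).
Take 1.308 servings of tempeh: +85.0 mg calcium for $2.03 (total $3.68, still need 0.0 mg).
Filling from the cheapest source first is optimal under one linear minimum: $3.68.

$3.68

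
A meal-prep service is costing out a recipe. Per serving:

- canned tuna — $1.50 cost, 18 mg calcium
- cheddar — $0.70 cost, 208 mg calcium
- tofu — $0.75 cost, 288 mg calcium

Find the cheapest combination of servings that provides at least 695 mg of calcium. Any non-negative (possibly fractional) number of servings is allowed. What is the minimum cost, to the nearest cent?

Cost per mg of calcium: tofu $0.0026, cheddar $0.0034, canned tuna $0.0833.
With no serving limits, use only tofu: 695 mg / 288 mg = 2.413 servings × $0.75 = $1.81.

$1.81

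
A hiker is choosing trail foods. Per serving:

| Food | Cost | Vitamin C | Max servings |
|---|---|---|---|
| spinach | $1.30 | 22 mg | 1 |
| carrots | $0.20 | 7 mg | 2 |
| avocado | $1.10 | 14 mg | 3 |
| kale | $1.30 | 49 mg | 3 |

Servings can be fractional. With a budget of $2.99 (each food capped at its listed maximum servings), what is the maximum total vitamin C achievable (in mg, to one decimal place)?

112.7 mg

Vitamin C per dollar: kale 37.69, carrots 35, spinach 16.92, avocado 12.73.
Take 2.3 servings of kale: spends $2.99, +112.7 mg vitamin C (running total 112.7 mg).
Greedy by best ratio exhausts the cost allowance optimally: 112.7 mg.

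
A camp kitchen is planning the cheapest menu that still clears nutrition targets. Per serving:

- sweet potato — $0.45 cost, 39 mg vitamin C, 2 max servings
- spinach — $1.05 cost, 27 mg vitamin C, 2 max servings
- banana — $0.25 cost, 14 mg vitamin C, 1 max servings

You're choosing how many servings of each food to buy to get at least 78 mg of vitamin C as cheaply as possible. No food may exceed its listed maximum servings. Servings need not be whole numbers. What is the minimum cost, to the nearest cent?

$0.90

Cost per mg of vitamin C: sweet potato $0.0115, banana $0.0179, spinach $0.0389.
Take 2 servings of sweet potato: +78.0 mg vitamin C for $0.90 (total $0.90, still need 0.0 mg).
Filling from the cheapest source first is optimal under one linear minimum: $0.90.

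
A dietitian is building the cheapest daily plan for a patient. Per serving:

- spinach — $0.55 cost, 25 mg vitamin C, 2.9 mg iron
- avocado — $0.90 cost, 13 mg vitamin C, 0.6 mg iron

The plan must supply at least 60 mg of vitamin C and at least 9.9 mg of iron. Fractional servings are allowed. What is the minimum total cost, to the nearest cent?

Minimising a linear cost over {vitamin C ≥ 60, iron ≥ 9.9, servings ≥ 0} — the optimum is at a vertex, using one or two foods.
spinach only: max(60/25, 9.9/2.9) = 3.414 servings → $1.88.
avocado only: max(60/13, 9.9/0.6) = 16.5 servings → $14.85.
spinach + avocado: the both-tight solution has a negative serving — not a feasible corner.
Cheapest feasible corner: $1.88.

$1.88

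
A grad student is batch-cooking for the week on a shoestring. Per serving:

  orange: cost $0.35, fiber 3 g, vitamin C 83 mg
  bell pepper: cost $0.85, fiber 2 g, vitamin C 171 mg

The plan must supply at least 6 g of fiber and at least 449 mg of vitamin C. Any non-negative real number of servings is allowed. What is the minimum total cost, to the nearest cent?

$1.89

Minimising a linear cost over {fiber ≥ 6, vitamin C ≥ 449, servings ≥ 0} — the optimum is at a vertex, using one or two foods.
orange only: max(6/3, 449/83) = 5.41 servings → $1.89.
bell pepper only: max(6/2, 449/171) = 3 servings → $2.55.
orange + bell pepper with both tight: 0.3689 servings and 2.447 servings → $2.21.
So the least-cost plan costs $1.89.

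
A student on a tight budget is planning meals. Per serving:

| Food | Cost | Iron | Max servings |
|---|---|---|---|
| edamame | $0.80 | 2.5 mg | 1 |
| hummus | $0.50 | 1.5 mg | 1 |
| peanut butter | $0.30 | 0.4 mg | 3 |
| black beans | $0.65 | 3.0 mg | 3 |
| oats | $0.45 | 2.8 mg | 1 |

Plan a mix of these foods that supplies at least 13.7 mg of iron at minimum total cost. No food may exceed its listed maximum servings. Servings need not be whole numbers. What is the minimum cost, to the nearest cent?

Cost per mg of iron: oats $0.1607, black beans $0.2167, edamame $0.3200, hummus $0.3333, peanut butter $0.7500.
Take 1 serving of oats: +2.8 mg iron for $0.45 (total $0.45, still need 10.9 mg).
Take 3 servings of black beans: +9.0 mg iron for $1.95 (total $2.40, still need 1.9 mg).
Take 0.76 servings of edamame: +1.9 mg iron for $0.61 (total $3.01, still need 0.0 mg).
Filling from the cheapest source first is optimal under one linear minimum: $3.01.

$3.01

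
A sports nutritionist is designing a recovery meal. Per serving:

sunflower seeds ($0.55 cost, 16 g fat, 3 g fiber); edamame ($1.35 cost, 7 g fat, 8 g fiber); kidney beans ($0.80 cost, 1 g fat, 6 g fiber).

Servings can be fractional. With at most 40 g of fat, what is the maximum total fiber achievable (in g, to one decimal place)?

240.0 g

Fiber per g fat: kidney beans 6, edamame 1.143, sunflower seeds 0.1875.
With no serving limits, spend the whole fat allowance on kidney beans: 40 g / 1 g × 6 g = 240.0 g.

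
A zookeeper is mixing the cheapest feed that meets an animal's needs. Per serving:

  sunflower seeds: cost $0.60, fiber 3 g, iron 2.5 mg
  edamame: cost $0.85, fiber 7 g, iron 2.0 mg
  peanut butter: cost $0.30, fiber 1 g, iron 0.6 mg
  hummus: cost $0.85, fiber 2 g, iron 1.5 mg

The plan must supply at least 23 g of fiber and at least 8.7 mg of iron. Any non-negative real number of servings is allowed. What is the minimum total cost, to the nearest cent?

$3.10

Minimising a linear cost over {fiber ≥ 23, iron ≥ 8.7, servings ≥ 0} — the optimum is at a vertex, using one or two foods.
sunflower seeds only: max(23/3, 8.7/2.5) = 7.667 servings → $4.60.
edamame only: max(23/7, 8.7/2.0) = 4.35 servings → $3.70.
peanut butter only: max(23/1, 8.7/0.6) = 23 servings → $6.90.
hummus only: max(23/2, 8.7/1.5) = 11.5 servings → $9.78.
sunflower seeds + edamame with both tight: 1.296 servings and 2.73 servings → $3.10.
sunflower seeds + peanut butter with both targets exact would need a negative amount; discard.
sunflower seeds + hummus: intersection lies outside the first quadrant.
edamame + peanut butter with both tight: 2.318 servings and 6.773 servings → $4.00.
edamame + hummus with both tight: 2.631 servings and 2.292 servings → $4.18.
peanut butter + hummus: the both-tight solution has a negative serving — not a feasible corner.
The minimum over all feasible corners is $3.10.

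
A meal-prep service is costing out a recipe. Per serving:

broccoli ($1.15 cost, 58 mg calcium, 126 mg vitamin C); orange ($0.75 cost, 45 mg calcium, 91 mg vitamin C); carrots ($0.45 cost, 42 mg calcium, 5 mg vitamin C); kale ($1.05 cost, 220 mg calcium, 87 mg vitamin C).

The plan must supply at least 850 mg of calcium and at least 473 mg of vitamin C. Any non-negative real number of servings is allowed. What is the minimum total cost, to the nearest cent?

$5.06

broccoli only: max(850/58, 473/126) = 14.66 servings → $16.85.
orange only: max(850/45, 473/91) = 18.89 servings → $14.17.
carrots only: max(850/42, 473/5) = 94.6 servings → $42.57.
kale only: max(850/220, 473/87) = 5.437 servings → $5.71.
broccoli + orange: the both-tight solution has a negative serving — not a feasible corner.
broccoli + carrots with both tight: 3.122 servings and 15.93 servings → $10.76.
broccoli + kale with both tight: 1.328 servings and 3.514 servings → $5.22.
orange + carrots with both tight: 4.341 servings and 15.59 servings → $10.27.
orange + kale with both tight: 1.87 servings and 3.481 servings → $5.06.
carrots + kale: intersection lies outside the first quadrant.
Cheapest feasible corner: $5.06.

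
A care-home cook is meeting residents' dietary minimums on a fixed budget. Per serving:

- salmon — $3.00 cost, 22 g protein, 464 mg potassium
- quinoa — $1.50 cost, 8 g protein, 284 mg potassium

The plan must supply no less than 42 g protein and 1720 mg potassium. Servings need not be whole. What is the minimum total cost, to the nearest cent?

$9.08

Check every corner: each single food scaled to meet both minima, and each pair solved so both constraints bind.
salmon only: max(42/22, 1720/464) = 3.707 servings → $11.12.
quinoa only: max(42/8, 1720/284) = 6.056 servings → $9.08.
salmon + quinoa: intersection lies outside the first quadrant.
The minimum over all feasible corners is $9.08.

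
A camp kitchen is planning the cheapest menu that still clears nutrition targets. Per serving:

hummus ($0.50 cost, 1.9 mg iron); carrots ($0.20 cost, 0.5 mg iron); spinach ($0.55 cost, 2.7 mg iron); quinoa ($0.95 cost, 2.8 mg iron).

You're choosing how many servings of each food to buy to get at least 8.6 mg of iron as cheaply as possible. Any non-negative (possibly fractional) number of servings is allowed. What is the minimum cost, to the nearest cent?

Cost per mg of iron: spinach $0.2037, hummus $0.2632, quinoa $0.3393, carrots $0.4000.
With no serving limits, use only spinach: 8.6 mg / 2.7 mg = 3.185 servings × $0.55 = $1.75.

$1.75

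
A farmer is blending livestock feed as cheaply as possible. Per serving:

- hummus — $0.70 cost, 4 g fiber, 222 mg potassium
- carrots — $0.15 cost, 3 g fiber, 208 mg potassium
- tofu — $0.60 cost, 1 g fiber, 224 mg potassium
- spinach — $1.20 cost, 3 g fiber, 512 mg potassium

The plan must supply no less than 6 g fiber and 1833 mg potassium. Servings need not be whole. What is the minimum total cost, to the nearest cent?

Minimising a linear cost over {fiber ≥ 6, potassium ≥ 1833, servings ≥ 0} — the optimum is at a vertex, using one or two foods.
hummus only: max(6/4, 1833/222) = 8.257 servings → $5.78.
carrots only: max(6/3, 1833/208) = 8.812 servings → $1.32.
tofu only: max(6/1, 1833/224) = 8.183 servings → $4.91.
spinach only: max(6/3, 1833/512) = 3.58 servings → $4.30.
hummus + carrots: the both-tight solution has a negative serving — not a feasible corner.
hummus + tofu: intersection lies outside the first quadrant.
hummus + spinach with both targets exact would need a negative amount; discard.
carrots + tofu with both targets exact would need a negative amount; discard.
carrots + spinach: intersection lies outside the first quadrant.
tofu + spinach with both targets exact would need a negative amount; discard.
So the least-cost plan costs $1.32.

$1.32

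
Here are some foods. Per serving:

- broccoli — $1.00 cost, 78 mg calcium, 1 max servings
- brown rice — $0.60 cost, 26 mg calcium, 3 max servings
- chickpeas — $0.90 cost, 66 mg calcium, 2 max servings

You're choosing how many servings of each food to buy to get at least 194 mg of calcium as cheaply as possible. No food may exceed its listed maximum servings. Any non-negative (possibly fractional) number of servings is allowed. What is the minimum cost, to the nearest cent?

$2.58

Cost per mg of calcium: broccoli $0.0128, chickpeas $0.0136, brown rice $0.0231.
Take 1 serving of broccoli: +78.0 mg calcium for $1.00 (total $1.00, still need 116.0 mg).
Take 1.758 servings of chickpeas: +116.0 mg calcium for $1.58 (total $2.58, still need 0.0 mg).
Greedy by cheapest-per-mg is optimal for a single linear constraint, so the minimum cost is $2.58.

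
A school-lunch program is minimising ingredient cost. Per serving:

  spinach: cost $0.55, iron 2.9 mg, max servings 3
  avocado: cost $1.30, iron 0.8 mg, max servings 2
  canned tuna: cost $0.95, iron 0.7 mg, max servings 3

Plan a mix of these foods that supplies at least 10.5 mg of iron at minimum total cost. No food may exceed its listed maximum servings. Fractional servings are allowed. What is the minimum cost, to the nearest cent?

Cost per mg of iron: spinach $0.1897, canned tuna $1.3571, avocado $1.6250.
Take 3 servings of spinach: +8.7 mg iron for $1.65 (total $1.65, still need 1.8 mg).
Take 2.571 servings of canned tuna: +1.8 mg iron for $2.44 (total $4.09, still need 0.0 mg).
Greedy by cheapest-per-mg is optimal for a single linear constraint, so the minimum cost is $4.09.

$4.09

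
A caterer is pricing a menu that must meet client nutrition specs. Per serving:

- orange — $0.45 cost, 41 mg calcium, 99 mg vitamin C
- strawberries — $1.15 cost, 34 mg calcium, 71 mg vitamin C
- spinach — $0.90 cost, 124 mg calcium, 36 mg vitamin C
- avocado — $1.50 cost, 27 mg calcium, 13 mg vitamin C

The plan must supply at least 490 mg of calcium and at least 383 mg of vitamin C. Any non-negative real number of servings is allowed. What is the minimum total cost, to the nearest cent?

$3.98

This is a tiny linear program; its minimum lies at a vertex of the feasible set. List the vertices and price them.
orange only: max(490/41, 383/99) = 11.95 servings → $5.38.
strawberries only: max(490/34, 383/71) = 14.41 servings → $16.57.
spinach only: max(490/124, 383/36) = 10.64 servings → $9.57.
avocado only: max(490/27, 383/13) = 29.46 servings → $44.19.
orange + strawberries with both targets exact would need a negative amount; discard.
orange + spinach with both tight: 2.764 servings and 3.038 servings → $3.98.
orange + avocado with both tight: 1.856 servings and 15.33 servings → $23.83.
strawberries + spinach with both tight: 3.938 servings and 2.872 servings → $7.11.
strawberries + avocado with both tight: 2.692 servings and 14.76 servings → $25.23.
spinach + avocado: intersection lies outside the first quadrant.
So the least-cost plan costs $3.98.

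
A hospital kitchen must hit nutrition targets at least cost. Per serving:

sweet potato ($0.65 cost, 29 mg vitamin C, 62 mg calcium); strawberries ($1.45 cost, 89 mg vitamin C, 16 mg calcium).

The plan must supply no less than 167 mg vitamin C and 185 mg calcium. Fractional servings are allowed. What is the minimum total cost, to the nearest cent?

$3.21

At the optimum either one food covers both requirements or two foods hit both targets exactly; no other combination can be cheaper.
sweet potato only: max(167/29, 185/62) = 5.759 servings → $3.74.
strawberries only: max(167/89, 185/16) = 11.56 servings → $16.77.
sweet potato + strawberries with both tight: 2.729 servings and 0.9871 servings → $3.21.
Cheapest feasible corner: $3.21.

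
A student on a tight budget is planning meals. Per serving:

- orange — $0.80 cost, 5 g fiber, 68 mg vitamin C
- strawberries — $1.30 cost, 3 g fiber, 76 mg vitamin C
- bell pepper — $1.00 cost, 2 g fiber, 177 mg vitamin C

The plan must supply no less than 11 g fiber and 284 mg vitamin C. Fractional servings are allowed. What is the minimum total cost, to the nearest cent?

Two binding constraints pin down two serving amounts, so the optimal mix uses at most two foods. The candidates are each food alone (scaled to the tighter of fiber/vitamin C) and each pair with both constraints tight.
orange only: max(11/5, 284/68) = 4.176 servings → $3.34.
strawberries only: max(11/3, 284/76) = 3.737 servings → $4.86.
bell pepper only: max(11/2, 284/177) = 5.5 servings → $5.50.
orange + strawberries with both targets exact would need a negative amount; discard.
orange + bell pepper with both tight: 1.841 servings and 0.8972 servings → $2.37.
strawberries + bell pepper with both tight: 3.639 servings and 0.04222 servings → $4.77.
So the least-cost plan costs $2.37.

$2.37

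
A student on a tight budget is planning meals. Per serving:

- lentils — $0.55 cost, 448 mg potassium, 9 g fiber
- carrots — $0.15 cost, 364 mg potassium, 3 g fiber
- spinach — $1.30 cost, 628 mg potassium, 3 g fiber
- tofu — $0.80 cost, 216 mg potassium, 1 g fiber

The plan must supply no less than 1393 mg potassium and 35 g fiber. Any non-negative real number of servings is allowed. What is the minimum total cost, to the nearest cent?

$1.75

At the optimum either one food covers both requirements or two foods hit both targets exactly; no other combination can be cheaper.
lentils only: max(1393/448, 35/9) = 3.889 servings → $2.14.
carrots only: max(1393/364, 35/3) = 11.67 servings → $1.75.
spinach only: max(1393/628, 35/3) = 11.67 servings → $15.17.
tofu only: max(1393/216, 35/1) = 35 servings → $28.00.
lentils + carrots: the both-tight solution has a negative serving — not a feasible corner.
lentils + spinach: the both-tight solution has a negative serving — not a feasible corner.
lentils + tofu: the both-tight solution has a negative serving — not a feasible corner.
carrots + spinach: intersection lies outside the first quadrant.
carrots + tofu with both targets exact would need a negative amount; discard.
spinach + tofu with both targets exact would need a negative amount; discard.
Cheapest feasible corner: $1.75.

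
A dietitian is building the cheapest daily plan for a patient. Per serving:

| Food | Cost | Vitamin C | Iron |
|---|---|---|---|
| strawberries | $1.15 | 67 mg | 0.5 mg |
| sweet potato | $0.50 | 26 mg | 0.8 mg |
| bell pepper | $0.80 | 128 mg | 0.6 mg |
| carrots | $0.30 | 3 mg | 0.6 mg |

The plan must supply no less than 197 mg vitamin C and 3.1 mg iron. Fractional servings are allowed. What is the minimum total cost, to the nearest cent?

With two linear requirements the optimum uses one or two foods; enumerate the corners.
strawberries only: max(197/67, 3.1/0.5) = 6.2 servings → $7.13.
sweet potato only: max(197/26, 3.1/0.8) = 7.577 servings → $3.79.
bell pepper only: max(197/128, 3.1/0.6) = 5.167 servings → $4.13.
carrots only: max(197/3, 3.1/0.6) = 65.67 servings → $19.70.
strawberries + sweet potato with both tight: 1.897 servings and 2.69 servings → $3.53.
strawberries + bell pepper: the both-tight solution has a negative serving — not a feasible corner.
strawberries + carrots with both tight: 2.814 servings and 2.822 servings → $4.08.
sweet potato + bell pepper with both tight: 3.21 servings and 0.8871 servings → $2.31.
sweet potato + carrots with both targets exact would need a negative amount; discard.
bell pepper + carrots with both tight: 1.452 servings and 3.715 servings → $2.28.
So the least-cost plan costs $2.28.

$2.28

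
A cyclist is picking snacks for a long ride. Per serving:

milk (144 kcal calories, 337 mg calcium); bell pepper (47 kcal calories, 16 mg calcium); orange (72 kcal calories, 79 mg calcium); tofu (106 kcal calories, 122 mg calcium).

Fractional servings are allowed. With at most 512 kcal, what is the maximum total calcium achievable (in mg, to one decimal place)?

Calcium per kcal: milk 2.34, tofu 1.151, orange 1.097, bell pepper 0.3404.
With no serving limits, spend the whole calories allowance on milk: 512 kcal / 144 kcal × 337 mg = 1198.2 mg.

1198.2 mg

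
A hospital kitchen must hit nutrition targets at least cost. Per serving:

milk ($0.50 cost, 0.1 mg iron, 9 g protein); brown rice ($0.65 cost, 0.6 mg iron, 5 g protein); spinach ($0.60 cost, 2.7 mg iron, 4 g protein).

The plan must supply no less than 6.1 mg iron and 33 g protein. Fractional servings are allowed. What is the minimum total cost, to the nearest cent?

$2.65

milk only: max(6.1/0.1, 33/9) = 61 servings → $30.50.
brown rice only: max(6.1/0.6, 33/5) = 10.17 servings → $6.61.
spinach only: max(6.1/2.7, 33/4) = 8.25 servings → $4.95.
milk + brown rice with both targets exact would need a negative amount; discard.
milk + spinach with both tight: 2.707 servings and 2.159 servings → $2.65.
brown rice + spinach with both tight: 5.829 servings and 0.964 servings → $4.37.
The minimum over all feasible corners is $2.65.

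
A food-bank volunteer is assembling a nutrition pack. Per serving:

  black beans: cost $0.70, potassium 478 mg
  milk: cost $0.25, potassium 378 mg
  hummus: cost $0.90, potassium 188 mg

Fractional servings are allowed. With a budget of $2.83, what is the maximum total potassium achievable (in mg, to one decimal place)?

4279.0 mg

Potassium per dollar: milk 1512, black beans 682.9, hummus 208.9.
With no serving limits, spend the whole cost allowance on milk: $2.83 / $0.25 × 378 mg = 4279.0 mg.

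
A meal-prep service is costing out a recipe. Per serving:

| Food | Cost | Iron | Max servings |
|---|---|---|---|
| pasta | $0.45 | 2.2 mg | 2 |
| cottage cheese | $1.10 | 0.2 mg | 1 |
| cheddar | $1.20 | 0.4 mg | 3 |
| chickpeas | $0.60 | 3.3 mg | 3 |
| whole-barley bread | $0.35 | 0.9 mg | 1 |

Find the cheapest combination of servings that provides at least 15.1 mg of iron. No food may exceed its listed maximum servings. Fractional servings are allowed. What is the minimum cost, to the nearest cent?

$3.01

Cost per mg of iron: chickpeas $0.1818, pasta $0.2045, whole-barley bread $0.3889, cheddar $3.0000, cottage cheese $5.5000.
Take 3 servings of chickpeas: +9.9 mg iron for $1.80 (total $1.80, still need 5.2 mg).
Take 2 servings of pasta: +4.4 mg iron for $0.90 (total $2.70, still need 0.8 mg).
Take 0.8889 servings of whole-barley bread: +0.8 mg iron for $0.31 (total $3.01, still need 0.0 mg).
Filling from the cheapest source first is optimal under one linear minimum: $3.01.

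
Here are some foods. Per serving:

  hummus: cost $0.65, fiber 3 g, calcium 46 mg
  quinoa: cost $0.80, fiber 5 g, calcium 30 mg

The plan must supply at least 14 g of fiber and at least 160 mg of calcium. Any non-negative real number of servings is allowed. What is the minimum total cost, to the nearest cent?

Two binding constraints pin down two serving amounts, so the optimal mix uses at most two foods. The candidates are each food alone (scaled to the tighter of fiber/calcium) and each pair with both constraints tight.
hummus only: max(14/3, 160/46) = 4.667 servings → $3.03.
quinoa only: max(14/5, 160/30) = 5.333 servings → $4.27.
hummus + quinoa with both tight: 2.714 servings and 1.171 servings → $2.70.
The minimum over all feasible corners is $2.70.

$2.70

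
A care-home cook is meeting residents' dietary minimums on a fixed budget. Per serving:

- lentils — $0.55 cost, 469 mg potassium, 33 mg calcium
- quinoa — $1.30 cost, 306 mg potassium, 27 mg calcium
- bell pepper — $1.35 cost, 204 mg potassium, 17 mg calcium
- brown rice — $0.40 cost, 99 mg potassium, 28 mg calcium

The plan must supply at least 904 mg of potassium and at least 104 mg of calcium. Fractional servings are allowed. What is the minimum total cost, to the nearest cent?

Two binding constraints pin down two serving amounts, so the optimal mix uses at most two foods. The candidates are each food alone (scaled to the tighter of potassium/calcium) and each pair with both constraints tight.
lentils only: max(904/469, 104/33) = 3.152 servings → $1.73.
quinoa only: max(904/306, 104/27) = 3.852 servings → $5.01.
bell pepper only: max(904/204, 104/17) = 6.118 servings → $8.26.
brown rice only: max(904/99, 104/28) = 9.131 servings → $3.65.
lentils + quinoa: intersection lies outside the first quadrant.
lentils + bell pepper: intersection lies outside the first quadrant.
lentils + brown rice with both tight: 1.522 servings and 1.92 servings → $1.61.
quinoa + bell pepper with both targets exact would need a negative amount; discard.
quinoa + brown rice with both tight: 2.547 servings and 1.258 servings → $3.81.
bell pepper + brown rice with both tight: 3.727 servings and 1.451 servings → $5.61.
The minimum over all feasible corners is $1.61.

$1.61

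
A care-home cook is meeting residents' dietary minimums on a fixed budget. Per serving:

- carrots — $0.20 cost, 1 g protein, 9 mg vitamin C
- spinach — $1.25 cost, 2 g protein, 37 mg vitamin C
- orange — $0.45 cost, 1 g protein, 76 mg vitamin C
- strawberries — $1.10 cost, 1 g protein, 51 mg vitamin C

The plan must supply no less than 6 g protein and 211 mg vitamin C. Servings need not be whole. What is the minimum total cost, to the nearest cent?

$1.79

Compare the cost at each extreme point of the feasible region.
carrots only: max(6/1, 211/9) = 23.44 servings → $4.69.
spinach only: max(6/2, 211/37) = 5.703 servings → $7.13.
orange only: max(6/1, 211/76) = 6 servings → $2.70.
strawberries only: max(6/1, 211/51) = 6 servings → $6.60.
carrots + spinach: intersection lies outside the first quadrant.
carrots + orange with both tight: 3.657 servings and 2.343 servings → $1.79.
carrots + strawberries with both tight: 2.262 servings and 3.738 servings → $4.56.
spinach + orange with both tight: 2.13 servings and 1.739 servings → $3.45.
spinach + strawberries with both tight: 1.462 servings and 3.077 servings → $5.21.
orange + strawberries: the both-tight solution has a negative serving — not a feasible corner.
So the least-cost plan costs $1.79.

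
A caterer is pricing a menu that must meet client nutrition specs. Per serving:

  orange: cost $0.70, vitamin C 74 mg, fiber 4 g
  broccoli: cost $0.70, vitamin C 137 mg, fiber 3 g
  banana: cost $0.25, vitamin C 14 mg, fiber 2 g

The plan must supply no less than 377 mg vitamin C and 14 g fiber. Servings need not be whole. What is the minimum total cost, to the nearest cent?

Minimising a linear cost over {vitamin C ≥ 377, fiber ≥ 14, servings ≥ 0} — the optimum is at a vertex, using one or two foods.
orange only: max(377/74, 14/4) = 5.095 servings → $3.57.
broccoli only: max(377/137, 14/3) = 4.667 servings → $3.27.
banana only: max(377/14, 14/2) = 26.93 servings → $6.73.
orange + broccoli with both tight: 2.414 servings and 1.448 servings → $2.70.
orange + banana with both targets exact would need a negative amount; discard.
broccoli + banana with both tight: 2.405 servings and 3.392 servings → $2.53.
So the least-cost plan costs $2.53.

$2.53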